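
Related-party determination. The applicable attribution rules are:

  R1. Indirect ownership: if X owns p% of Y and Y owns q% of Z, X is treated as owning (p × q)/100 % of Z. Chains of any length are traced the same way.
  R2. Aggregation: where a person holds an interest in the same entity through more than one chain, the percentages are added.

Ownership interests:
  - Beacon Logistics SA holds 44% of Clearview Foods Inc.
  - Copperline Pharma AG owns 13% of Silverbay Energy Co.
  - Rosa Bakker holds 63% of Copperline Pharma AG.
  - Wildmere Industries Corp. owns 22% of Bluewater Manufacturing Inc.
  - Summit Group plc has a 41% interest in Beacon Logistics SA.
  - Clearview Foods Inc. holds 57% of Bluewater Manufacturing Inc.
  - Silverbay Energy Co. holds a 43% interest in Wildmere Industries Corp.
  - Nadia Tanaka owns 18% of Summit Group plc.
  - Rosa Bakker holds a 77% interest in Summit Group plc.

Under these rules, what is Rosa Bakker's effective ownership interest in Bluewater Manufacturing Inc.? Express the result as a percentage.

8.69253%

Chain via Summit Group plc → Beacon Logistics SA → Clearview Foods Inc. (R1): 77% × 41% × 44% × 57% = 7.917756% of Bluewater Manufacturing Inc.
Chain via Copperline Pharma AG → Silverbay Energy Co. → Wildmere Industries Corp. (R1): 63% × 13% × 43% × 22% = 0.774774% of Bluewater Manufacturing Inc.
Aggregating (R2): 7.917756% + 0.774774% = 8.69253%.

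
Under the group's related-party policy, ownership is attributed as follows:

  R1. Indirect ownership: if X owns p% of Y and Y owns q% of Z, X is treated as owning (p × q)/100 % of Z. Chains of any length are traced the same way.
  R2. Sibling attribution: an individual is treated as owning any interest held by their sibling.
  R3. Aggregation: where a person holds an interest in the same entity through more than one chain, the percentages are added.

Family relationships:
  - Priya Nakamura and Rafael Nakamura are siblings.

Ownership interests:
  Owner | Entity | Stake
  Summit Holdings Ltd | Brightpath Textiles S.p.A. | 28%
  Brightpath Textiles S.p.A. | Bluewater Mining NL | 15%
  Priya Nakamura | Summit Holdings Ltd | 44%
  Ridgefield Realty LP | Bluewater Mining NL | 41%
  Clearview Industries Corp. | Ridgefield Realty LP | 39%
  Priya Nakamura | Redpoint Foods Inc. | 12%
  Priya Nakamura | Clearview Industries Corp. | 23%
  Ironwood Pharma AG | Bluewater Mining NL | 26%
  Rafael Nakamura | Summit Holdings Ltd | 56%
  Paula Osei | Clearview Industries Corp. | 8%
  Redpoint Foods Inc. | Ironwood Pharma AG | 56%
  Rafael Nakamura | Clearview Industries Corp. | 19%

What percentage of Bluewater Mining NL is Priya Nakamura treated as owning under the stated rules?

By sibling attribution (R2), Priya Nakamura is treated as also owning Rafael Nakamura's interest in Clearview Industries Corp, giving 23% + 19% = 42%.
By sibling attribution (R2), Priya Nakamura is treated as also owning Rafael Nakamura's interest in Summit Holdings Ltd, giving 44% + 56% = 100%.
Chain via Clearview Industries Corp. → Ridgefield Realty LP (R1): 42% × 39% × 41% = 6.7158% of Bluewater Mining NL.
Chain via Redpoint Foods Inc. → Ironwood Pharma AG (R1): 12% × 56% × 26% = 1.7472% of Bluewater Mining NL.
Chain via Summit Holdings Ltd → Brightpath Textiles S.p.A. (R1): 100% × 28% × 15% = 4.2% of Bluewater Mining NL.
Aggregating (R3): 6.7158% + 1.7472% + 4.2% = 12.663%.

12.663%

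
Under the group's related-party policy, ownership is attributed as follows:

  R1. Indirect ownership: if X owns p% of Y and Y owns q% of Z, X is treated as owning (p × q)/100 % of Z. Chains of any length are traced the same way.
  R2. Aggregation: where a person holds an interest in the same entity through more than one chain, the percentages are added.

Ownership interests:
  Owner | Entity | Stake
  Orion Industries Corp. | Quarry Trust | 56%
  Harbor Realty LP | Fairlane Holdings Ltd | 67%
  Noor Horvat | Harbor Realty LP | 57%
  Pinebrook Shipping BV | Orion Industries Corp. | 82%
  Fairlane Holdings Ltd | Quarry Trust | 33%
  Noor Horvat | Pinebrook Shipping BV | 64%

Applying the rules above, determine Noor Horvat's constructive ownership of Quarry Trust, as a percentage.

Chain via Pinebrook Shipping BV → Orion Industries Corp. (R1): 64% × 82% × 56% = 29.3888% of Quarry Trust.
Chain via Harbor Realty LP → Fairlane Holdings Ltd (R1): 57% × 67% × 33% = 12.6027% of Quarry Trust.
Aggregating (R2): 29.3888% + 12.6027% = 41.9915%.

41.9915%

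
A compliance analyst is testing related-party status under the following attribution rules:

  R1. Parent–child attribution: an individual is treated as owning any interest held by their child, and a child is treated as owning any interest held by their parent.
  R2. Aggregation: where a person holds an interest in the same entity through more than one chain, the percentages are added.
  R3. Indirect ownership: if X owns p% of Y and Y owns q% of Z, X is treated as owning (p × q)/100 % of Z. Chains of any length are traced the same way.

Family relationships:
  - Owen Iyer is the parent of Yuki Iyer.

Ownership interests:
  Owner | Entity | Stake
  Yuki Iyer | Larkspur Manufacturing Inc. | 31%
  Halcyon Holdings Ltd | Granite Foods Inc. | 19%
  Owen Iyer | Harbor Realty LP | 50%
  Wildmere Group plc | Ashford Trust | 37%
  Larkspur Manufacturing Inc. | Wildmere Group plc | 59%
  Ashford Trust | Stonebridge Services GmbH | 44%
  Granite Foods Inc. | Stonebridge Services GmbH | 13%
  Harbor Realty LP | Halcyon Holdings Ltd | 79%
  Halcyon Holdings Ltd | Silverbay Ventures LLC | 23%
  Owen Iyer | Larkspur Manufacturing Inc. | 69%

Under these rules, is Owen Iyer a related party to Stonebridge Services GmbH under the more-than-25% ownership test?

No

By parent–child attribution (R1), Owen Iyer is treated as also owning Yuki Iyer's interest in Larkspur Manufacturing Inc, giving 69% + 31% = 100%.
Chain via Larkspur Manufacturing Inc. → Wildmere Group plc → Ashford Trust (R3): 100% × 59% × 37% × 44% = 9.6052% of Stonebridge Services GmbH.
Chain via Harbor Realty LP → Halcyon Holdings Ltd → Granite Foods Inc. (R3): 50% × 79% × 19% × 13% = 0.97565% of Stonebridge Services GmbH.
Aggregating (R2): 9.6052% + 0.97565% = 10.58085%.
10.58085% does not exceed the 25% threshold, so Owen is not a related party to Stonebridge Services GmbH.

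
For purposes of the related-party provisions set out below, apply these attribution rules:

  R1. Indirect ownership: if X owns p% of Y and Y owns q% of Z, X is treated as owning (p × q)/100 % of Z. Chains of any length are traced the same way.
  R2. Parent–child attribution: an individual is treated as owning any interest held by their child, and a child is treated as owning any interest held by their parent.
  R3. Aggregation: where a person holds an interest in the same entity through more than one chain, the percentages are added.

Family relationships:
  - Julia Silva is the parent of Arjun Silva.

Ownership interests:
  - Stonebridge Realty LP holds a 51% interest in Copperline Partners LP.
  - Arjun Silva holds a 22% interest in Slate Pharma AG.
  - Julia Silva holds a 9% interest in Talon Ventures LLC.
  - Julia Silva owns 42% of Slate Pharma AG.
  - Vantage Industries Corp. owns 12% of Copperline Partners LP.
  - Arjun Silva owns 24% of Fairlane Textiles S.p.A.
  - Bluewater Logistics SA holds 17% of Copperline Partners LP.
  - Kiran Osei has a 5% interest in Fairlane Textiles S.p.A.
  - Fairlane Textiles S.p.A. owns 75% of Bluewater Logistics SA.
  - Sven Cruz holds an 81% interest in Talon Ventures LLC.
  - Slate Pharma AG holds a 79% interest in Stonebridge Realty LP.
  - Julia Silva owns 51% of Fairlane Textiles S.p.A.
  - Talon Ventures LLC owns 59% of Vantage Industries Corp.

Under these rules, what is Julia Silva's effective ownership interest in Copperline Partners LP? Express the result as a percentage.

By parent–child attribution (R2), Julia Silva is treated as also owning Arjun Silva's interest in Fairlane Textiles S.p.A, giving 51% + 24% = 75%.
By parent–child attribution (R2), Julia Silva is treated as also owning Arjun Silva's interest in Slate Pharma AG, giving 42% + 22% = 64%.
Chain via Fairlane Textiles S.p.A. → Bluewater Logistics SA (R1): 75% × 75% × 17% = 9.5625% of Copperline Partners LP.
Chain via Slate Pharma AG → Stonebridge Realty LP (R1): 64% × 79% × 51% = 25.7856% of Copperline Partners LP.
Chain via Talon Ventures LLC → Vantage Industries Corp. (R1): 9% × 59% × 12% = 0.6372% of Copperline Partners LP.
Aggregating (R3): 9.5625% + 25.7856% + 0.6372% = 35.9853%.

35.9853%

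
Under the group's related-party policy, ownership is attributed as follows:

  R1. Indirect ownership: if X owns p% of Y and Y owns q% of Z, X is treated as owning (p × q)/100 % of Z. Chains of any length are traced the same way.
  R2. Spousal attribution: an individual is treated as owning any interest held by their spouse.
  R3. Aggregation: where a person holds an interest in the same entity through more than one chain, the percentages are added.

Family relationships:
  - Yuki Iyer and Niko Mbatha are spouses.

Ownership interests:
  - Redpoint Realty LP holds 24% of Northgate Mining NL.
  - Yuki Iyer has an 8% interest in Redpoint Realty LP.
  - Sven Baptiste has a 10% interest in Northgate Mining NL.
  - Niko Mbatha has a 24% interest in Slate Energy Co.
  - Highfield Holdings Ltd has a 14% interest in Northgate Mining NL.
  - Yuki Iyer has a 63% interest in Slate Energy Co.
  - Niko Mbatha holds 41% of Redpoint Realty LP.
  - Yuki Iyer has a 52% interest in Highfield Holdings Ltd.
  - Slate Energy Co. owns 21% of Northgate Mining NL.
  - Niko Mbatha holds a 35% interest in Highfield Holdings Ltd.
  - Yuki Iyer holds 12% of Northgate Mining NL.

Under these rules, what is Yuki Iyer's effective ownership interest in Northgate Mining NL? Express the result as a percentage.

54.21%

By spousal attribution (R2), Yuki Iyer is treated as also owning Niko Mbatha's interest in Redpoint Realty LP, giving 8% + 41% = 49%.
By spousal attribution (R2), Yuki Iyer is treated as also owning Niko Mbatha's interest in Highfield Holdings Ltd, giving 52% + 35% = 87%.
By spousal attribution (R2), Yuki Iyer is treated as also owning Niko Mbatha's interest in Slate Energy Co, giving 63% + 24% = 87%.
Chain via Redpoint Realty LP (R1): 49% × 24% = 11.76% of Northgate Mining NL.
Chain via Highfield Holdings Ltd (R1): 87% × 14% = 12.18% of Northgate Mining NL.
Chain via Slate Energy Co. (R1): 87% × 21% = 18.27% of Northgate Mining NL.
Direct interest in Northgate Mining NL: 12%.
Aggregating (R3): 11.76% + 12.18% + 18.27% + 12% = 54.21%.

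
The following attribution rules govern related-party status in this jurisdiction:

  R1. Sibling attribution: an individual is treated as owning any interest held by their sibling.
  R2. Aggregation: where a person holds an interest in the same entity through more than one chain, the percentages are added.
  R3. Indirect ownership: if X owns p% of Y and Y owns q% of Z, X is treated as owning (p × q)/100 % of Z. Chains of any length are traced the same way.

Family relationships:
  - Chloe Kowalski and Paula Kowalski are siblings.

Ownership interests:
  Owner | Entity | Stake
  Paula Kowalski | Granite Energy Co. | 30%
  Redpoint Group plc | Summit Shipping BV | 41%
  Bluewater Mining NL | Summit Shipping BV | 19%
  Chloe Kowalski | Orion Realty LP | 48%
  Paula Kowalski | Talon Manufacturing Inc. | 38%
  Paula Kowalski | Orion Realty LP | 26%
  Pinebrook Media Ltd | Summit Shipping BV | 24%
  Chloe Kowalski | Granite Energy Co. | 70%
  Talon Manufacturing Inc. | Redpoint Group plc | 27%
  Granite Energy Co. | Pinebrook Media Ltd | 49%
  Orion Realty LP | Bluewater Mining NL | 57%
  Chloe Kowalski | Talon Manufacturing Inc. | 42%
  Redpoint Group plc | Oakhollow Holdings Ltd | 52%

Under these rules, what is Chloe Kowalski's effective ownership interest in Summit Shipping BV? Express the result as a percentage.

By sibling attribution (R1), Chloe Kowalski is treated as also owning Paula Kowalski's interest in Orion Realty LP, giving 48% + 26% = 74%.
By sibling attribution (R1), Chloe Kowalski is treated as also owning Paula Kowalski's interest in Talon Manufacturing Inc, giving 42% + 38% = 80%.
By sibling attribution (R1), Chloe Kowalski is treated as also owning Paula Kowalski's interest in Granite Energy Co, giving 70% + 30% = 100%.
Chain via Orion Realty LP → Bluewater Mining NL (R3): 74% × 57% × 19% = 8.0142% of Summit Shipping BV.
Chain via Talon Manufacturing Inc. → Redpoint Group plc (R3): 80% × 27% × 41% = 8.856% of Summit Shipping BV.
Chain via Granite Energy Co. → Pinebrook Media Ltd (R3): 100% × 49% × 24% = 11.76% of Summit Shipping BV.
Aggregating (R2): 8.0142% + 8.856% + 11.76% = 28.6302%.

28.6302%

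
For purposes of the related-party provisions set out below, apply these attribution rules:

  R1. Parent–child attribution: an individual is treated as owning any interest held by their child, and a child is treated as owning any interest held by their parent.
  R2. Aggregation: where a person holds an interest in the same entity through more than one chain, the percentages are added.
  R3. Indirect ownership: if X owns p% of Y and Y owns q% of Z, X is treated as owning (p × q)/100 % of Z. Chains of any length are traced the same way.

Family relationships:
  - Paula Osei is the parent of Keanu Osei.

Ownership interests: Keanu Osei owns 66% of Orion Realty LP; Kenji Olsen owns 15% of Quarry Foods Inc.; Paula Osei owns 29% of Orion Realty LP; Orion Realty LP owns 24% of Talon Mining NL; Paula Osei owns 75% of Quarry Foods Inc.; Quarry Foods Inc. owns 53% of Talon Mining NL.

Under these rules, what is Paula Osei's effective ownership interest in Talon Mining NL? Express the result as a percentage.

By parent–child attribution (R1), Paula Osei is treated as also owning Keanu Osei's interest in Orion Realty LP, giving 29% + 66% = 95%.
Chain via Orion Realty LP (R3): 95% × 24% = 22.8% of Talon Mining NL.
Chain via Quarry Foods Inc. (R3): 75% × 53% = 39.75% of Talon Mining NL.
Aggregating (R2): 22.8% + 39.75% = 62.55%.

62.55%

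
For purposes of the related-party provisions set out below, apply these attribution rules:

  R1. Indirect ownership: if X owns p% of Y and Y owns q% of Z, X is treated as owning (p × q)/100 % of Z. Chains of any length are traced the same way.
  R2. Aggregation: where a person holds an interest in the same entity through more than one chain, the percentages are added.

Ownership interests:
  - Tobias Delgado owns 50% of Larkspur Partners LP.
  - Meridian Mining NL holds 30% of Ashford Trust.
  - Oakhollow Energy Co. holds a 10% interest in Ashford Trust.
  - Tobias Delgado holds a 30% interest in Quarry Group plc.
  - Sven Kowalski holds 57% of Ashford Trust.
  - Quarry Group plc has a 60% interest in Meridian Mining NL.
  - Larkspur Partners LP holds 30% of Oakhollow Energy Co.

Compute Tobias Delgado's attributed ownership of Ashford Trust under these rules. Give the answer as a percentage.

6.9%

Chain via Quarry Group plc → Meridian Mining NL (R1): 30% × 60% × 30% = 5.4% of Ashford Trust.
Chain via Larkspur Partners LP → Oakhollow Energy Co. (R1): 50% × 30% × 10% = 1.5% of Ashford Trust.
Aggregating (R2): 5.4% + 1.5% = 6.9%.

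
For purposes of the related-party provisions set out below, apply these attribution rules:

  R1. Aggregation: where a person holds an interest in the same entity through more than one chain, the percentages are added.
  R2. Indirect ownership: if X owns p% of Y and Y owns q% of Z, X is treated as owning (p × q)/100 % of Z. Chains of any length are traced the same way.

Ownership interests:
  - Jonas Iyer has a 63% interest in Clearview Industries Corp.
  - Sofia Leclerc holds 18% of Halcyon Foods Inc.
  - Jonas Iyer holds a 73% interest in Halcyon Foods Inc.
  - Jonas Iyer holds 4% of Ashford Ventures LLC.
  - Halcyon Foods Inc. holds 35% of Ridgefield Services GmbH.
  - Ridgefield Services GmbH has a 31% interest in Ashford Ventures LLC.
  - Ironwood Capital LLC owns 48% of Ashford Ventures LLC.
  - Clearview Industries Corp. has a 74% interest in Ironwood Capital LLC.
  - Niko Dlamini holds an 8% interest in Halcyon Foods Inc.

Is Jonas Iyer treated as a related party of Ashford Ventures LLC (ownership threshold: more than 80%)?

Chain via Halcyon Foods Inc. → Ridgefield Services GmbH (R2): 73% × 35% × 31% = 7.9205% of Ashford Ventures LLC.
Chain via Clearview Industries Corp. → Ironwood Capital LLC (R2): 63% × 74% × 48% = 22.3776% of Ashford Ventures LLC.
Direct interest in Ashford Ventures LLC: 4%.
Aggregating (R1): 7.9205% + 22.3776% + 4% = 34.2981%.
34.2981% does not exceed the 80% threshold, so Jonas is not a related party to Ashford Ventures LLC.

No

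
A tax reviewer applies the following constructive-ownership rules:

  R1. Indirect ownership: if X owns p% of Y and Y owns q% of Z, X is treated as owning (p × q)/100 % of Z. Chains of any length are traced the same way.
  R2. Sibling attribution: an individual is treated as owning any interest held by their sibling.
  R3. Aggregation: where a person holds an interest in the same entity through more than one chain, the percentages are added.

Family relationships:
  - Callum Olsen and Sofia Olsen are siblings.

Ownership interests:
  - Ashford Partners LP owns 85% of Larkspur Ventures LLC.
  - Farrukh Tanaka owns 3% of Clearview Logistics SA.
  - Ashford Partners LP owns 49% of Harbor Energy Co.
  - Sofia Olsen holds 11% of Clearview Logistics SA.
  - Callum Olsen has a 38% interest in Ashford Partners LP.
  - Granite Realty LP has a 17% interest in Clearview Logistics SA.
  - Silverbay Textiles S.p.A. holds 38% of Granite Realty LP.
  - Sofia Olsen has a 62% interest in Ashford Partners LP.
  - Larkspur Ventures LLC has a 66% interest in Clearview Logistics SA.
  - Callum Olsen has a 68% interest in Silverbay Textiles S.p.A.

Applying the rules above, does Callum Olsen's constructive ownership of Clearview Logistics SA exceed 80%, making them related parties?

No

By sibling attribution (R2), Callum Olsen is treated as also owning Sofia Olsen's interest in Ashford Partners LP, giving 38% + 62% = 100%.
By sibling attribution (R2), Callum Olsen is treated as owning Sofia Olsen's 11% interest in Clearview Logistics SA.
Chain via Silverbay Textiles S.p.A. → Granite Realty LP (R1): 68% × 38% × 17% = 4.3928% of Clearview Logistics SA.
Chain via Ashford Partners LP → Larkspur Ventures LLC (R1): 100% × 85% × 66% = 56.1% of Clearview Logistics SA.
Direct interest in Clearview Logistics SA: 11%.
Aggregating (R3): 4.3928% + 56.1% + 11% = 71.4928%.
71.4928% does not exceed the 80% threshold, so Callum is not a related party to Clearview Logistics SA.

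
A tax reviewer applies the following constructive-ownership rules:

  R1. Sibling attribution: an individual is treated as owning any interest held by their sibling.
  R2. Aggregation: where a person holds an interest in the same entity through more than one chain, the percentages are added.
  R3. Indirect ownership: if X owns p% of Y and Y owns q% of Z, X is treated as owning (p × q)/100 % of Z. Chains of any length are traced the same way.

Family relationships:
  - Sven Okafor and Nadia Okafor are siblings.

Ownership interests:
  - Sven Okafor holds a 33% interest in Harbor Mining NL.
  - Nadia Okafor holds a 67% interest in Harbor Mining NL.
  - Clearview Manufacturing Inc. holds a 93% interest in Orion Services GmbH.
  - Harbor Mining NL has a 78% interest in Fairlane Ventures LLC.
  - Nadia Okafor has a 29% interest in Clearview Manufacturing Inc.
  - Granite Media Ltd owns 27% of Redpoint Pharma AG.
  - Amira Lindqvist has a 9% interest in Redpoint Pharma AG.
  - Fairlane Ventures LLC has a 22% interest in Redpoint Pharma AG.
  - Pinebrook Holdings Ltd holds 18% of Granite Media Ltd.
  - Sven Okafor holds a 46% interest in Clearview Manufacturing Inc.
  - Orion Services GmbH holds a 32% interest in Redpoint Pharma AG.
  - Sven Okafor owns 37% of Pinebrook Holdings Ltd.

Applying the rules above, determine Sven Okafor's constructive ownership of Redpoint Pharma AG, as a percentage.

41.2782%

By sibling attribution (R1), Sven Okafor is treated as also owning Nadia Okafor's interest in Clearview Manufacturing Inc, giving 46% + 29% = 75%.
By sibling attribution (R1), Sven Okafor is treated as also owning Nadia Okafor's interest in Harbor Mining NL, giving 33% + 67% = 100%.
Chain via Clearview Manufacturing Inc. → Orion Services GmbH (R3): 75% × 93% × 32% = 22.32% of Redpoint Pharma AG.
Chain via Harbor Mining NL → Fairlane Ventures LLC (R3): 100% × 78% × 22% = 17.16% of Redpoint Pharma AG.
Chain via Pinebrook Holdings Ltd → Granite Media Ltd (R3): 37% × 18% × 27% = 1.7982% of Redpoint Pharma AG.
Aggregating (R2): 22.32% + 17.16% + 1.7982% = 41.2782%.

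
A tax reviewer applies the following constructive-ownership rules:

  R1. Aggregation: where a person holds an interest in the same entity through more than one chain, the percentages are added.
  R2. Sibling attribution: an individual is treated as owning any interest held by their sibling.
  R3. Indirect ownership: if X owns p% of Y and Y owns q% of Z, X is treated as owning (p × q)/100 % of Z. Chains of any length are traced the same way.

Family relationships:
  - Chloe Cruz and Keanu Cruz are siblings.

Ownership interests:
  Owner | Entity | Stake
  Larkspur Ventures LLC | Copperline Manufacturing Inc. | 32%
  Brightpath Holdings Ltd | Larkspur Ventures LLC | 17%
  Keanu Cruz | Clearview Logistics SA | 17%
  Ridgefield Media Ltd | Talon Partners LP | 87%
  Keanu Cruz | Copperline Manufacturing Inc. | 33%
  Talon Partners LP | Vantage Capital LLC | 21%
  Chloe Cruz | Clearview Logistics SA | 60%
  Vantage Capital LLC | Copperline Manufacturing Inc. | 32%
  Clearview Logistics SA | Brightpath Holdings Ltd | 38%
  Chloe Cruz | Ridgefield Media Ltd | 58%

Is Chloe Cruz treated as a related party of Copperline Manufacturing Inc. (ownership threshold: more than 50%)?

No

By sibling attribution (R2), Chloe Cruz is treated as also owning Keanu Cruz's interest in Clearview Logistics SA, giving 60% + 17% = 77%.
By sibling attribution (R2), Chloe Cruz is treated as owning Keanu Cruz's 33% interest in Copperline Manufacturing Inc.
Chain via Ridgefield Media Ltd → Talon Partners LP → Vantage Capital LLC (R3): 58% × 87% × 21% × 32% = 3.390912% of Copperline Manufacturing Inc.
Chain via Clearview Logistics SA → Brightpath Holdings Ltd → Larkspur Ventures LLC (R3): 77% × 38% × 17% × 32% = 1.591744% of Copperline Manufacturing Inc.
Direct interest in Copperline Manufacturing Inc: 33%.
Aggregating (R1): 3.390912% + 1.591744% + 33% = 37.982656%.
37.982656% does not exceed the 50% threshold, so Chloe is not a related party to Copperline Manufacturing Inc.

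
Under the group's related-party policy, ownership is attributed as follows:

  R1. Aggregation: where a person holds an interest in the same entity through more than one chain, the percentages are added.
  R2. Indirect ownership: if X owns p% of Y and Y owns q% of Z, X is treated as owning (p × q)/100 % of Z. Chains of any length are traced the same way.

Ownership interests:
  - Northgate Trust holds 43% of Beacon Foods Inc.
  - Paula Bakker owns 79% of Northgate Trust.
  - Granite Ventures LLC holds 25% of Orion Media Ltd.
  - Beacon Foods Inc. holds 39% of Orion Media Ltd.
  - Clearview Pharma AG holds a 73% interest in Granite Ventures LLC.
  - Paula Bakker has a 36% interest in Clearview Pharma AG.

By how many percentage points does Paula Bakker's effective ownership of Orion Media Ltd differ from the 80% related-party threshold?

Chain via Northgate Trust → Beacon Foods Inc. (R2): 79% × 43% × 39% = 13.2483% of Orion Media Ltd.
Chain via Clearview Pharma AG → Granite Ventures LLC (R2): 36% × 73% × 25% = 6.57% of Orion Media Ltd.
Aggregating (R1): 13.2483% + 6.57% = 19.8183%.
19.8183% falls short of the 80% threshold by 60.1817 percentage points.

60.1817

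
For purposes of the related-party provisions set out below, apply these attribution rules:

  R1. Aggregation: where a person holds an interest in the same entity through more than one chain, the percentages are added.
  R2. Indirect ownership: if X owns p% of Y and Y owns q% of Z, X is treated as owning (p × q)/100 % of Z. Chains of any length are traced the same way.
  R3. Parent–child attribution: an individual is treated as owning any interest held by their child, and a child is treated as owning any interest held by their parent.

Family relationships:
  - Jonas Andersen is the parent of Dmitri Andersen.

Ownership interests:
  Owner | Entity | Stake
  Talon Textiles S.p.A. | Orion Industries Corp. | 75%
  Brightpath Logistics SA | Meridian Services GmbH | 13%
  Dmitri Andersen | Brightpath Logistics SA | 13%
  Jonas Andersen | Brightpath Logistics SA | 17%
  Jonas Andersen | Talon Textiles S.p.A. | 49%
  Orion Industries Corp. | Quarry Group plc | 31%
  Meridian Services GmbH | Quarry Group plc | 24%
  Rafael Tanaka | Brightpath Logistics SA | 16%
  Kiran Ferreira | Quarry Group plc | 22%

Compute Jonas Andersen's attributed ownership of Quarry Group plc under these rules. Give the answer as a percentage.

12.3285%

By parent–child attribution (R3), Jonas Andersen is treated as also owning Dmitri Andersen's interest in Brightpath Logistics SA, giving 17% + 13% = 30%.
Chain via Talon Textiles S.p.A. → Orion Industries Corp. (R2): 49% × 75% × 31% = 11.3925% of Quarry Group plc.
Chain via Brightpath Logistics SA → Meridian Services GmbH (R2): 30% × 13% × 24% = 0.936% of Quarry Group plc.
Aggregating (R1): 11.3925% + 0.936% = 12.3285%.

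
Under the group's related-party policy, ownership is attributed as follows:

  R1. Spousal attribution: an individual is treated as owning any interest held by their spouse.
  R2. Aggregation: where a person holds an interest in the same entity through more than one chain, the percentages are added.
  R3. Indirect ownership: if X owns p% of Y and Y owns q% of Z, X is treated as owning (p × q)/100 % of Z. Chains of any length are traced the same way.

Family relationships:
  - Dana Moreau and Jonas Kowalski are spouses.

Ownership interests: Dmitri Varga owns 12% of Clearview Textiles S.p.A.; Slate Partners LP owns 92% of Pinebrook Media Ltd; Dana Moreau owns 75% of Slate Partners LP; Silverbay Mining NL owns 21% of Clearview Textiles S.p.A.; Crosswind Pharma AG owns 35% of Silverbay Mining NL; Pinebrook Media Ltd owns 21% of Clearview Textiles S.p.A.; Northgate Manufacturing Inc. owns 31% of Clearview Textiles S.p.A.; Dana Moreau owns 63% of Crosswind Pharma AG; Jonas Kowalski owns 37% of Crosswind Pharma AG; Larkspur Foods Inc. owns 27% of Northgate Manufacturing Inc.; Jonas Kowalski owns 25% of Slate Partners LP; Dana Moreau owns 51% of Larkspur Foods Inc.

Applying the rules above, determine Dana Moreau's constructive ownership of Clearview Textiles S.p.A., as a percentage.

30.9387%

By spousal attribution (R1), Dana Moreau is treated as also owning Jonas Kowalski's interest in Crosswind Pharma AG, giving 63% + 37% = 100%.
By spousal attribution (R1), Dana Moreau is treated as also owning Jonas Kowalski's interest in Slate Partners LP, giving 75% + 25% = 100%.
Chain via Crosswind Pharma AG → Silverbay Mining NL (R3): 100% × 35% × 21% = 7.35% of Clearview Textiles S.p.A.
Chain via Larkspur Foods Inc. → Northgate Manufacturing Inc. (R3): 51% × 27% × 31% = 4.2687% of Clearview Textiles S.p.A.
Chain via Slate Partners LP → Pinebrook Media Ltd (R3): 100% × 92% × 21% = 19.32% of Clearview Textiles S.p.A.
Aggregating (R2): 7.35% + 4.2687% + 19.32% = 30.9387%.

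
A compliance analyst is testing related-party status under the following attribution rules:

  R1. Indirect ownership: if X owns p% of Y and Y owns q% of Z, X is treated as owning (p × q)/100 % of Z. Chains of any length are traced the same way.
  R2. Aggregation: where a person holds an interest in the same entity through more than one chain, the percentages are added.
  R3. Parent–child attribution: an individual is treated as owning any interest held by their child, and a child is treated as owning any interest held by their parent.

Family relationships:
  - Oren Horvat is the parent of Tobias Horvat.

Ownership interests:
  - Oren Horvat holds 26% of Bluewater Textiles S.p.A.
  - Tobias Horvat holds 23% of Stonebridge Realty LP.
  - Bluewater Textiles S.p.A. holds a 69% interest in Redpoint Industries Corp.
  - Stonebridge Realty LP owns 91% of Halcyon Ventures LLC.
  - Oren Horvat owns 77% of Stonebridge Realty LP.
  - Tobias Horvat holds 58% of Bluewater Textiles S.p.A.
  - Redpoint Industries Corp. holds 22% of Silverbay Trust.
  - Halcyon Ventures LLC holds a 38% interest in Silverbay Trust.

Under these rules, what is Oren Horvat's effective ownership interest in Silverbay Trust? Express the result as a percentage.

47.3312%

By parent–child attribution (R3), Oren Horvat is treated as also owning Tobias Horvat's interest in Stonebridge Realty LP, giving 77% + 23% = 100%.
By parent–child attribution (R3), Oren Horvat is treated as also owning Tobias Horvat's interest in Bluewater Textiles S.p.A, giving 26% + 58% = 84%.
Chain via Stonebridge Realty LP → Halcyon Ventures LLC (R1): 100% × 91% × 38% = 34.58% of Silverbay Trust.
Chain via Bluewater Textiles S.p.A. → Redpoint Industries Corp. (R1): 84% × 69% × 22% = 12.7512% of Silverbay Trust.
Aggregating (R2): 34.58% + 12.7512% = 47.3312%.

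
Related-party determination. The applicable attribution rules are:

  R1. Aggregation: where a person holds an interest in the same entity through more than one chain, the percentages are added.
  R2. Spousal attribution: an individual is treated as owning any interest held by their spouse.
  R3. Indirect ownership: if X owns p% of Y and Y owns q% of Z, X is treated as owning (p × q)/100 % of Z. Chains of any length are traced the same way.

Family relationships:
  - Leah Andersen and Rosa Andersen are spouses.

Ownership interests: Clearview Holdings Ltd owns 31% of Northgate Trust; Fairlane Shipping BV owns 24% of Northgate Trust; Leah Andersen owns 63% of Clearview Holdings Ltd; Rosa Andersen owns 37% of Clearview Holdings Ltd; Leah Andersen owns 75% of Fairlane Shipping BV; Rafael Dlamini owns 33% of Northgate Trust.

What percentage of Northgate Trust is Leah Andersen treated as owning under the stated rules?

By spousal attribution (R2), Leah Andersen is treated as also owning Rosa Andersen's interest in Clearview Holdings Ltd, giving 63% + 37% = 100%.
Chain via Clearview Holdings Ltd (R3): 100% × 31% = 31% of Northgate Trust.
Chain via Fairlane Shipping BV (R3): 75% × 24% = 18% of Northgate Trust.
Aggregating (R1): 31% + 18% = 49%.

49%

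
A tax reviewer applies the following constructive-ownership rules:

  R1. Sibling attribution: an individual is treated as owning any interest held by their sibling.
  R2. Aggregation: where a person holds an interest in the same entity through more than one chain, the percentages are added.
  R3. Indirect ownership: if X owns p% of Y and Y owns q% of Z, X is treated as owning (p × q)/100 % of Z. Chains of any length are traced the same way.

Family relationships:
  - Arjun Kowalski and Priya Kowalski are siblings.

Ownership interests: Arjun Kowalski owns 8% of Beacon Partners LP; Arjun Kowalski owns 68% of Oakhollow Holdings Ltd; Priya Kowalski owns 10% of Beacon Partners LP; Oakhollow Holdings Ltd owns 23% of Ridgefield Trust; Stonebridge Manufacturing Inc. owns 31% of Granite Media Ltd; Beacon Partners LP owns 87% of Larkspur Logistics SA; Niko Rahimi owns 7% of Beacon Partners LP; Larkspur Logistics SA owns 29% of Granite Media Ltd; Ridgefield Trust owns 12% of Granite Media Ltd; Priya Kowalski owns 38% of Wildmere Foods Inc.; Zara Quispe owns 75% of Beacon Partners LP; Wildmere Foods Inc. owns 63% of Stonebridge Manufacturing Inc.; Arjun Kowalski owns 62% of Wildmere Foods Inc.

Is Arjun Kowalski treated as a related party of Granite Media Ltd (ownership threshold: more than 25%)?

By sibling attribution (R1), Arjun Kowalski is treated as also owning Priya Kowalski's interest in Wildmere Foods Inc, giving 62% + 38% = 100%.
By sibling attribution (R1), Arjun Kowalski is treated as also owning Priya Kowalski's interest in Beacon Partners LP, giving 8% + 10% = 18%.
Chain via Wildmere Foods Inc. → Stonebridge Manufacturing Inc. (R3): 100% × 63% × 31% = 19.53% of Granite Media Ltd.
Chain via Beacon Partners LP → Larkspur Logistics SA (R3): 18% × 87% × 29% = 4.5414% of Granite Media Ltd.
Chain via Oakhollow Holdings Ltd → Ridgefield Trust (R3): 68% × 23% × 12% = 1.8768% of Granite Media Ltd.
Aggregating (R2): 19.53% + 4.5414% + 1.8768% = 25.9482%.
25.9482% exceeds the 25% threshold, so Arjun is a related party to Granite Media Ltd.

Yes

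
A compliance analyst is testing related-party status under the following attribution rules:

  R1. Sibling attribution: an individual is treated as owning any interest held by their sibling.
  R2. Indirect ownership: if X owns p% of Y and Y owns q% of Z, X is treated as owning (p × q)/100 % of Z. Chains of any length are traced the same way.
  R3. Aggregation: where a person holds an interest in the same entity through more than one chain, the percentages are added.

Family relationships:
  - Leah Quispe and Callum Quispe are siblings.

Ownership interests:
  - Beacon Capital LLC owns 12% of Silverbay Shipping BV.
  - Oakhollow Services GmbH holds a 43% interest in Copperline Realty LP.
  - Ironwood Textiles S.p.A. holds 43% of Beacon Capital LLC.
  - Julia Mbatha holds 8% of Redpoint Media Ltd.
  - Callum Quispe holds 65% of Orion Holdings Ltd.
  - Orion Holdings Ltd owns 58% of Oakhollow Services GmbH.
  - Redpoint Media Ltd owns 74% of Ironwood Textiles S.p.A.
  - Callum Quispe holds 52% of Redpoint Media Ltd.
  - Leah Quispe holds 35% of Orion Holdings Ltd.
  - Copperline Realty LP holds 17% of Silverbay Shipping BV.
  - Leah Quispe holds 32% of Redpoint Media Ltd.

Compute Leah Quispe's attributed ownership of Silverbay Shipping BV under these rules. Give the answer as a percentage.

By sibling attribution (R1), Leah Quispe is treated as also owning Callum Quispe's interest in Orion Holdings Ltd, giving 35% + 65% = 100%.
By sibling attribution (R1), Leah Quispe is treated as also owning Callum Quispe's interest in Redpoint Media Ltd, giving 32% + 52% = 84%.
Chain via Orion Holdings Ltd → Oakhollow Services GmbH → Copperline Realty LP (R2): 100% × 58% × 43% × 17% = 4.2398% of Silverbay Shipping BV.
Chain via Redpoint Media Ltd → Ironwood Textiles S.p.A. → Beacon Capital LLC (R2): 84% × 74% × 43% × 12% = 3.207456% of Silverbay Shipping BV.
Aggregating (R3): 4.2398% + 3.207456% = 7.447256%.

7.447256%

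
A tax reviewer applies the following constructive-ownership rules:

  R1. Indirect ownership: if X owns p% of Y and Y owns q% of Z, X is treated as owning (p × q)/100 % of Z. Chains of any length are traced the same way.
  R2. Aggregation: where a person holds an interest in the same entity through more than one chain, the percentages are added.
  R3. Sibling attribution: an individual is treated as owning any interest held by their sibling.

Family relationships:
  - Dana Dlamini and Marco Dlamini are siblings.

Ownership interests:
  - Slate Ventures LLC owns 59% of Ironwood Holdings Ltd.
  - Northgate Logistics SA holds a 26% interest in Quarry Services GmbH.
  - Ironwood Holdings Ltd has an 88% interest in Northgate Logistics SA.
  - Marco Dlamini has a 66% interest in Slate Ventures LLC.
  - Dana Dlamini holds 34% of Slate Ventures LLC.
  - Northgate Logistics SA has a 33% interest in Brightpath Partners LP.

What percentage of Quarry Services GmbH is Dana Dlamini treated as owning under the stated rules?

13.4992%

By sibling attribution (R3), Dana Dlamini is treated as also owning Marco Dlamini's interest in Slate Ventures LLC, giving 34% + 66% = 100%.
Chain via Slate Ventures LLC → Ironwood Holdings Ltd → Northgate Logistics SA (R1): 100% × 59% × 88% × 26% = 13.4992% of Quarry Services GmbH.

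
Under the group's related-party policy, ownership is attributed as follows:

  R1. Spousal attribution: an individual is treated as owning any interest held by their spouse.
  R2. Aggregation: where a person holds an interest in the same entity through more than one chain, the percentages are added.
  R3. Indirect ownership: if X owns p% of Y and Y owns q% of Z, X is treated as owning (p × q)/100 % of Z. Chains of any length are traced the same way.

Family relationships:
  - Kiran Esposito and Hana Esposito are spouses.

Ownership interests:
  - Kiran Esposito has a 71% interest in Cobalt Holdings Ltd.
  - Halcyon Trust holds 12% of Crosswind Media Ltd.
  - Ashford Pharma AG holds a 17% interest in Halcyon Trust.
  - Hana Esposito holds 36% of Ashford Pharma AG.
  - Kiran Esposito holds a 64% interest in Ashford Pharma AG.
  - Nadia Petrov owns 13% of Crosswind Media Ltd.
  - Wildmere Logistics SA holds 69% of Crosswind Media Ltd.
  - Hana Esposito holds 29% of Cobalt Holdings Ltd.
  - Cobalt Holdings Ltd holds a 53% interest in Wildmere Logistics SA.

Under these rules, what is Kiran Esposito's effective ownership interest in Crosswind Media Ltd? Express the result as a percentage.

By spousal attribution (R1), Kiran Esposito is treated as also owning Hana Esposito's interest in Ashford Pharma AG, giving 64% + 36% = 100%.
By spousal attribution (R1), Kiran Esposito is treated as also owning Hana Esposito's interest in Cobalt Holdings Ltd, giving 71% + 29% = 100%.
Chain via Ashford Pharma AG → Halcyon Trust (R3): 100% × 17% × 12% = 2.04% of Crosswind Media Ltd.
Chain via Cobalt Holdings Ltd → Wildmere Logistics SA (R3): 100% × 53% × 69% = 36.57% of Crosswind Media Ltd.
Aggregating (R2): 2.04% + 36.57% = 38.61%.

38.61%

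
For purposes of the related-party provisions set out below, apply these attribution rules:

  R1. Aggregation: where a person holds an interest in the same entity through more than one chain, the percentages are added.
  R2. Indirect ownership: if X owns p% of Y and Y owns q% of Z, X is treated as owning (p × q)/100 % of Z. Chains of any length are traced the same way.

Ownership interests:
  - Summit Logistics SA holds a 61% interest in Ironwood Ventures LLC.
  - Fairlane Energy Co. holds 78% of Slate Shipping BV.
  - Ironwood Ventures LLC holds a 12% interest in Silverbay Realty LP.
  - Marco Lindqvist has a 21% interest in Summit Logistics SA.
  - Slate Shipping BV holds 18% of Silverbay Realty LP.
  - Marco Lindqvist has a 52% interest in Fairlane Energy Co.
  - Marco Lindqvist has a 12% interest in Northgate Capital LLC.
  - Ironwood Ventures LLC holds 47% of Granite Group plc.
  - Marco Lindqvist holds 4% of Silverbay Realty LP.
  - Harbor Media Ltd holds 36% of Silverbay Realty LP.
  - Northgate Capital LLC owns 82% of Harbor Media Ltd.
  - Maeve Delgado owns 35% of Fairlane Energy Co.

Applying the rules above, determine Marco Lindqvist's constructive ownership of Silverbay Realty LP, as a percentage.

16.3804%

Chain via Summit Logistics SA → Ironwood Ventures LLC (R2): 21% × 61% × 12% = 1.5372% of Silverbay Realty LP.
Chain via Northgate Capital LLC → Harbor Media Ltd (R2): 12% × 82% × 36% = 3.5424% of Silverbay Realty LP.
Chain via Fairlane Energy Co. → Slate Shipping BV (R2): 52% × 78% × 18% = 7.3008% of Silverbay Realty LP.
Direct interest in Silverbay Realty LP: 4%.
Aggregating (R1): 1.5372% + 3.5424% + 7.3008% + 4% = 16.3804%.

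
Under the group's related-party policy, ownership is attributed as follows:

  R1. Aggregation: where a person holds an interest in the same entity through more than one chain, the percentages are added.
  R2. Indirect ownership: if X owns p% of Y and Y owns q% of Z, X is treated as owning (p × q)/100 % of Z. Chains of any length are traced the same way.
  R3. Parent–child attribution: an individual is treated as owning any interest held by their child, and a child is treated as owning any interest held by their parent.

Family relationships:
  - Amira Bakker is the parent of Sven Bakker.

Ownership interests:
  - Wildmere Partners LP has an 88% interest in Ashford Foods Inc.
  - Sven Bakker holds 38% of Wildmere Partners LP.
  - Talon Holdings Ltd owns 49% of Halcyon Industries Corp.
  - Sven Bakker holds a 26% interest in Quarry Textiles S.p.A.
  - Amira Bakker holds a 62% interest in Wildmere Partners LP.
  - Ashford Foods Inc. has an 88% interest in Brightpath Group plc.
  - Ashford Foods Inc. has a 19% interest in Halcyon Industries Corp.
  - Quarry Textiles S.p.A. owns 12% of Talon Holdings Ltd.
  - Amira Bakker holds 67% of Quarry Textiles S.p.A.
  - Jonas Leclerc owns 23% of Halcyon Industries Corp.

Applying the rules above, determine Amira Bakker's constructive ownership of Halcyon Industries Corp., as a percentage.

By parent–child attribution (R3), Amira Bakker is treated as also owning Sven Bakker's interest in Wildmere Partners LP, giving 62% + 38% = 100%.
By parent–child attribution (R3), Amira Bakker is treated as also owning Sven Bakker's interest in Quarry Textiles S.p.A, giving 67% + 26% = 93%.
Chain via Wildmere Partners LP → Ashford Foods Inc. (R2): 100% × 88% × 19% = 16.72% of Halcyon Industries Corp.
Chain via Quarry Textiles S.p.A. → Talon Holdings Ltd (R2): 93% × 12% × 49% = 5.4684% of Halcyon Industries Corp.
Aggregating (R1): 16.72% + 5.4684% = 22.1884%.

22.1884%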